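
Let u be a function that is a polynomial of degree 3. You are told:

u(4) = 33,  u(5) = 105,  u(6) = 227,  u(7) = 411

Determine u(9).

Write u(k) = ak³ + bk² + ck + d; the 4 given values yield a linear system in the 4 coefficients.
Solving, u(k) = 2k³ - 5k² - 5k + 5.
Then u(9) = 1013.

1013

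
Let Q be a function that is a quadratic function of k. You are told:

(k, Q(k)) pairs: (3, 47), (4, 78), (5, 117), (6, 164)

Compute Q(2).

24

First differences: 31, 39, 47. Second differences: 8, 8.
Level-2 differences are constant, so Q has degree 2.
Fitting a degree-2 polynomial gives Q(k) = 4k² + 3k + 2.
Then Q(2) = 24.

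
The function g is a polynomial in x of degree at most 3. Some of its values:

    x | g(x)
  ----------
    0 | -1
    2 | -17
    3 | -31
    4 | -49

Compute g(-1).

1

Write g(x) = ax³ + bx² + cx + d; the 4 given values yield a linear system in the 4 coefficients.
Solving, the leading coefficient vanishes, and g(x) = -2x² - 4x - 1.
Then g(-1) = 1.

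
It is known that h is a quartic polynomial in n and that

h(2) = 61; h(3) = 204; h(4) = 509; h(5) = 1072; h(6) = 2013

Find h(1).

Write h(n) = an^4 + bn³ + cn² + dn + e; the 5 given values yield a linear system in the 5 coefficients.
Solving, h(n) = n^4 + 2n³ + 8n² - 3.
Then h(1) = 8.

8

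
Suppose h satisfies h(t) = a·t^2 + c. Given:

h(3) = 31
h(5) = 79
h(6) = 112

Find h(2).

16

From h(3) = 31 and h(5) = 79: 9a + c = 31 and 25a + c = 79.
Subtracting: 16a = 48, so a = 3; then c = 31 − 3·9 = 4.
So h(t) = 3t² + 4, and h(2) = 16.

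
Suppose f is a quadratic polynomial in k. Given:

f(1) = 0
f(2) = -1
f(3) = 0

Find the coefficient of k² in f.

Write f(k) = ak² + bk + c; the 3 given values yield a linear system in the 3 coefficients.
Solving, f(k) = k² - 4k + 3.
The coefficient of k² is 1.

1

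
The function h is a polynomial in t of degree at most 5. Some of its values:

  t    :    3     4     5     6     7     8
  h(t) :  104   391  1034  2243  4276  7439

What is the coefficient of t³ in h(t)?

-1

First differences: 287, 643, 1209, 2033, 3163. Second differences: 356, 566, 824, 1130. Third differences: 210, 258, 306. Fourth differences: 48, 48.
Level-4 differences are constant, so h has degree 4.
Fitting a degree-4 polynomial gives h(t) = 2t^4 - t³ - 4t² + 2t - 1.
The coefficient of t³ is -1.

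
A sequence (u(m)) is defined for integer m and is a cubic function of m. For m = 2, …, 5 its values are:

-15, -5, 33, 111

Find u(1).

-9

Write u(m) = am³ + bm² + cm + d; the 4 given values yield a linear system in the 4 coefficients.
Solving, u(m) = 2m³ - 4m² - 8m + 1.
Then u(1) = -9.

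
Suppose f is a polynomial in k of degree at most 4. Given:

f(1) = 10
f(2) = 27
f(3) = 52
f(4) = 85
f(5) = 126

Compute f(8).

First differences: 17, 25, 33, 41. Second differences: 8, 8, 8.
Level-2 differences are constant, so f has degree 2.
Fitting a degree-2 polynomial gives f(k) = 4k² + 5k + 1.
Then f(8) = 297.

297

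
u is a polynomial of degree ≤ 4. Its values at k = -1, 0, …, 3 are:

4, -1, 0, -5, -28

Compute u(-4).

Write u(k) = ak^4 + bk³ + ck² + dk + e; the 5 given values yield a linear system in the 5 coefficients.
Solving, the leading coefficient vanishes, and u(k) = -2k³ + 3k² - 1.
Then u(-4) = 175.

175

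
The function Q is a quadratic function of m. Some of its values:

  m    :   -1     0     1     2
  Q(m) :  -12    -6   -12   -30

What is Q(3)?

Write Q(m) = am² + bm + c; the 4 given values yield a linear system in the 3 coefficients.
Solving, Q(m) = -6m² - 6.
Then Q(3) = -60.

-60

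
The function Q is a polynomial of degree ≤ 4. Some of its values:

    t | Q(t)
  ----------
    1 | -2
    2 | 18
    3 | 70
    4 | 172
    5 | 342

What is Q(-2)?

-50

Write Q(t) = at^4 + bt³ + ct² + dt + e; the 5 given values yield a linear system in the 5 coefficients.
Solving, the leading coefficient vanishes, and Q(t) = 3t³ - 2t² + 5t - 8.
Then Q(-2) = -50.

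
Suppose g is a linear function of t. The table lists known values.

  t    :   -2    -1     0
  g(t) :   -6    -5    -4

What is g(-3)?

-7

First differences: 1, 1.
Level-1 differences are constant, so g has degree 1.
Fitting a degree-1 polynomial gives g(t) = t - 4.
Then g(-3) = -7.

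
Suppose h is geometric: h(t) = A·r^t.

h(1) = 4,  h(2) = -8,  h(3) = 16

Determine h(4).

-32

Consecutive ratio: -8/4 = -2, and 16/(-8) = -2, so r = -2.
Then A·(-2)^1 = 4 gives A = -2, and h(t) = -2·(-2)^t.
h(4) = -2·(-2)^4 = -32.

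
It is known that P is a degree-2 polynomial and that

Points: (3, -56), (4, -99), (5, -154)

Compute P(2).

-25

Write P(t) = at² + bt + c; the 3 given values yield a linear system in the 3 coefficients.
Solving, P(t) = -6t² - t + 1.
Then P(2) = -25.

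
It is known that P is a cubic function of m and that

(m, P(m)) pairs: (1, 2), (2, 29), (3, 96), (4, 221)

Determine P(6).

717

Write P(m) = am³ + bm² + cm + d; the 4 given values yield a linear system in the 4 coefficients.
Solving, P(m) = 3m³ + 2m² - 3.
Then P(6) = 717.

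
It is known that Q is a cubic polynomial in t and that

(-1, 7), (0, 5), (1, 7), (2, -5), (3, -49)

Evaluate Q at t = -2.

31

Write Q(t) = at³ + bt² + ct + d; the 5 given values yield a linear system in the 4 coefficients.
Solving, Q(t) = -3t³ + 2t² + 3t + 5.
Then Q(-2) = 31.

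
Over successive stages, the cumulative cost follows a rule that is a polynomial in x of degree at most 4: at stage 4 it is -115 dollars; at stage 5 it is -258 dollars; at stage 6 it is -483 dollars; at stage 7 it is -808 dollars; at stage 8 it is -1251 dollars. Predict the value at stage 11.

-3468

Write the value at x as f(x).
First differences: -143, -225, -325, -443. Second differences: -82, -100, -118. Third differences: -18, -18.
Level-3 differences are constant, so f has degree 3.
Fitting a degree-3 polynomial gives f(x) = -3x³ + 4x² + 4x - 3.
Then f(11) = -3468.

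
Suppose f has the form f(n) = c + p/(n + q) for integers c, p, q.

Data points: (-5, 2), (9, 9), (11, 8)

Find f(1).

-7

(f(n) − c)(n + q) = p for each data point; the three points give a linear system in c and q, then p follows.
Solving: c = 5, q = -3, p = 24, so f(n) = 5 + 24/(n − 3).
Then f(1) = 5 + 24/(-2) = -7.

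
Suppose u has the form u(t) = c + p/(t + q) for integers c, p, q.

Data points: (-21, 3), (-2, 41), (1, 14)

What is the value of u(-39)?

4

(u(t) − c)(t + q) = p for each data point; the three points give a linear system in c and q, then p follows.
Solving: c = 5, q = 3, p = 36, so u(t) = 5 + 36/(t + 3).
Then u(-39) = 5 + 36/(-36) = 4.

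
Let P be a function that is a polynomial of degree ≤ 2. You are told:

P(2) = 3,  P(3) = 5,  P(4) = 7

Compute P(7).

First differences: 2, 2.
Level-1 differences are constant, so P has degree 1.
Fitting a degree-1 polynomial gives P(x) = 2x - 1.
Then P(7) = 13.

13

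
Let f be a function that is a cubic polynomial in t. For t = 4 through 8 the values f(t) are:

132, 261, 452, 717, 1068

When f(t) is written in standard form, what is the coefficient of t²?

First differences: 129, 191, 265, 351. Second differences: 62, 74, 86. Third differences: 12, 12.
Level-3 differences are constant, so f has degree 3.
Fitting a degree-3 polynomial gives f(t) = 2t³ + t² - 2t - 4.
The coefficient of t² is 1.

1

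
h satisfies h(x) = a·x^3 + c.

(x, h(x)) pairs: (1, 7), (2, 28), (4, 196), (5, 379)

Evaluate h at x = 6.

652

From h(1) = 7 and h(2) = 28: 1a + c = 7 and 8a + c = 28.
Subtracting: 7a = 21, so a = 3; then c = 7 − 3·1 = 4.
So h(x) = 3x³ + 4, and h(6) = 652.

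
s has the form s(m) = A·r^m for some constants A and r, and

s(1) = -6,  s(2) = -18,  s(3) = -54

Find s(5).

Consecutive ratio: -18/(-6) = 3, and -54/(-18) = 3, so r = 3.
Then A·3^1 = -6 gives A = -2, and s(m) = -2·3^m.
s(5) = -2·3^5 = -486.

-486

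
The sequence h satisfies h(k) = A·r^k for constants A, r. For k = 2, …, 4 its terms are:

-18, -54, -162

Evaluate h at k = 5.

-486

Consecutive ratio: -54/(-18) = 3, and -162/(-54) = 3, so r = 3.
Then A·3^2 = -18 gives A = -2, and h(k) = -2·3^k.
h(5) = -2·3^5 = -486.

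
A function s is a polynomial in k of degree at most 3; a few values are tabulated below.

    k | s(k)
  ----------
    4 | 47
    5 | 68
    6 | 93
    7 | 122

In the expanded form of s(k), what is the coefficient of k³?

0

First differences: 21, 25, 29. Second differences: 4, 4.
Level-2 differences are constant, so s has degree 2.
Fitting a degree-2 polynomial gives s(k) = 2k² + 3k + 3.
The coefficient of k³ is 0.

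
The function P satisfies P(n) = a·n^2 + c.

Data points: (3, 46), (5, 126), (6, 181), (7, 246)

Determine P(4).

81

From P(3) = 46 and P(5) = 126: 9a + c = 46 and 25a + c = 126.
Subtracting: 16a = 80, so a = 5; then c = 46 − 5·9 = 1.
So P(n) = 5n² + 1, and P(4) = 81.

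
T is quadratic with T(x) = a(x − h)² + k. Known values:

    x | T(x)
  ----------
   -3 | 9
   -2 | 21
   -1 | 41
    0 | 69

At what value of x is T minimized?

First differences 12, 20, 28; second difference 8 = 2a, so a = 4.
Expanding, the x-coefficient is −2ah = -8h; matching it to the data gives h = -4, and then k = 5.
So T(x) = 4(x + 4)² + 5.
Hence h = -4.

-4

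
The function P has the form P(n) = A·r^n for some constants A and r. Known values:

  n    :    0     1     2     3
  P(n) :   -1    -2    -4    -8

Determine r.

Consecutive ratio: -2/(-1) = 2, and -4/(-2) = 2, so r = 2.
Then A·2^0 = -1 gives A = -1, and P(n) = -1·2^n.

2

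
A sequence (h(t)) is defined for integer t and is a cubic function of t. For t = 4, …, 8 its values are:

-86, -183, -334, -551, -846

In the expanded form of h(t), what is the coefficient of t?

First differences: -97, -151, -217, -295. Second differences: -54, -66, -78. Third differences: -12, -12.
Level-3 differences are constant, so h has degree 3.
Fitting a degree-3 polynomial gives h(t) = -2t³ + 3t² - 2t + 2.
The coefficient of t is -2.

-2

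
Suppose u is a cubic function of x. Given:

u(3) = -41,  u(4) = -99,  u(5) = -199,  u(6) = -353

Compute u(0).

1

Write u(x) = ax³ + bx² + cx + d; the 4 given values yield a linear system in the 4 coefficients.
Solving, u(x) = -2x³ + 3x² - 5x + 1.
Then u(0) = 1.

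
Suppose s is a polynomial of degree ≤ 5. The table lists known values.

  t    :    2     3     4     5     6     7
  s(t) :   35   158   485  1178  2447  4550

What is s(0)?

First differences: 123, 327, 693, 1269, 2103. Second differences: 204, 366, 576, 834. Third differences: 162, 210, 258. Fourth differences: 48, 48.
Level-4 differences are constant, so s has degree 4.
Fitting a degree-4 polynomial gives s(t) = 2t^4 - t³ + t² + 7t - 7.
Then s(0) = -7.

-7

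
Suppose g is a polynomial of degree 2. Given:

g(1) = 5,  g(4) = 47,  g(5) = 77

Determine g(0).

Write g(x) = ax² + bx + c; the 3 given values yield a linear system in the 3 coefficients.
Solving, g(x) = 4x² - 6x + 7.
Then g(0) = 7.

7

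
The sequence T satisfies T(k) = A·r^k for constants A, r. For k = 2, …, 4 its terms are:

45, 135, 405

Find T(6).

3645

Consecutive ratio: 135/45 = 3, and 405/135 = 3, so r = 3.
Then A·3^2 = 45 gives A = 5, and T(k) = 5·3^k.
T(6) = 5·3^6 = 3645.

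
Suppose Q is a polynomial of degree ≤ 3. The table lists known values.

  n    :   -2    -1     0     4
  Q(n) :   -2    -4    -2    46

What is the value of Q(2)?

14

Write Q(n) = an³ + bn² + cn + d; the 4 given values yield a linear system in the 4 coefficients.
Solving, the leading coefficient vanishes, and Q(n) = 2n² + 4n - 2.
Then Q(2) = 14.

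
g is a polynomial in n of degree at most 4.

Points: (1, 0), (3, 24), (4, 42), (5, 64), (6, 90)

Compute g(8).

154

Write g(n) = an^4 + bn³ + cn² + dn + e; the 5 given values yield a linear system in the 5 coefficients.
Solving, the top 2 coefficients vanish, and g(n) = 2n² + 4n - 6.
Then g(8) = 154.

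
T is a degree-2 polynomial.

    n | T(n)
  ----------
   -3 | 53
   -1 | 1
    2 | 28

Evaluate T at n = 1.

5

Write T(n) = an² + bn + c; the 3 given values yield a linear system in the 3 coefficients.
Solving, T(n) = 7n² + 2n - 4.
Then T(1) = 5.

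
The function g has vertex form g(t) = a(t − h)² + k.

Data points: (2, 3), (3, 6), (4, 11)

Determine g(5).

18

First differences 3, 5; second difference 2 = 2a, so a = 1.
Expanding, the t-coefficient is −2ah = -2h; matching it to the data gives h = 1, and then k = 2.
So g(t) = 1(t − 1)² + 2.
g(5) = 1·4² + 2 = 18.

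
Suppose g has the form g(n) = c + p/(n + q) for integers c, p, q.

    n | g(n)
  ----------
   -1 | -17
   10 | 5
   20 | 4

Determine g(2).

(g(n) − c)(n + q) = p for each data point; the three points give a linear system in c and q, then p follows.
Solving: c = 3, q = 0, p = 20, so g(n) = 3 + 20/(n + 0).
Then g(2) = 3 + 20/2 = 13.

13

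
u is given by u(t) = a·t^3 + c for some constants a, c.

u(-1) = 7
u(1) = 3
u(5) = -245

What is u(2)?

From u(-1) = 7 and u(1) = 3: -1a + c = 7 and 1a + c = 3.
Subtracting: 2a = -4, so a = -2; then c = 7 − (-2)·(-1) = 5.
So u(t) = -2t³ + 5, and u(2) = -11.

-11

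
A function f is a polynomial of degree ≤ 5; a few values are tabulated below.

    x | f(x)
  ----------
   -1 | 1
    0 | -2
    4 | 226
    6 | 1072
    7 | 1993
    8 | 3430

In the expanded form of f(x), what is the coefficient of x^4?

Write f(x) = ax^5 + bx^4 + cx³ + dx² + ex + p; the 6 given values yield a linear system in the 6 coefficients.
Solving, the leading coefficient vanishes, and f(x) = x^4 - 2x³ + 5x² + 5x - 2.
The coefficient of x^4 is 1.

1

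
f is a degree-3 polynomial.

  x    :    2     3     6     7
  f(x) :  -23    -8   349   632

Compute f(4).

47

Write f(x) = ax³ + bx² + cx + d; the 4 given values yield a linear system in the 4 coefficients.
Solving, f(x) = 3x³ - 7x² - 7x - 5.
Then f(4) = 47.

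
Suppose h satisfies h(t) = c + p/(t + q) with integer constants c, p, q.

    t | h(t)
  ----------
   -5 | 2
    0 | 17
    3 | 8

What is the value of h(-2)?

-7

(h(t) − c)(t + q) = p for each data point; the three points give a linear system in c and q, then p follows.
Solving: c = 5, q = 1, p = 12, so h(t) = 5 + 12/(t + 1).
Then h(-2) = 5 + 12/(-1) = -7.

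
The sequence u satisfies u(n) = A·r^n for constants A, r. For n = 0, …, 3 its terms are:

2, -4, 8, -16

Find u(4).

32

Consecutive ratio: -4/2 = -2, and 8/(-4) = -2, so r = -2.
Then A·(-2)^0 = 2 gives A = 2, and u(n) = 2·(-2)^n.
u(4) = 2·(-2)^4 = 32.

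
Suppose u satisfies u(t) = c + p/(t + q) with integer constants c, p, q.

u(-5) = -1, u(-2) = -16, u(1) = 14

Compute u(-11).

2

(u(t) − c)(t + q) = p for each data point; the three points give a linear system in c and q, then p follows.
Solving: c = 4, q = 1, p = 20, so u(t) = 4 + 20/(t + 1).
Then u(-11) = 4 + 20/(-10) = 2.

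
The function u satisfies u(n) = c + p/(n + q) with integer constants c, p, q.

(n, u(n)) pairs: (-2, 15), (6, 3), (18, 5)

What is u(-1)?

(u(n) − c)(n + q) = p for each data point; the three points give a linear system in c and q, then p follows.
Solving: c = 6, q = 0, p = -18, so u(n) = 6 − 18/(n + 0).
Then u(-1) = 6 − 18/(-1) = 24.

24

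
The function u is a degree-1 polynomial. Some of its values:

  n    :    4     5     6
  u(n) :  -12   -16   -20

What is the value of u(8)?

First differences: -4, -4.
Level-1 differences are constant, so u has degree 1.
Fitting a degree-1 polynomial gives u(n) = -4n + 4.
Then u(8) = -28.

-28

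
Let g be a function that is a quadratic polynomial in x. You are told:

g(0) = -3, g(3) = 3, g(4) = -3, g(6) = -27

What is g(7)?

-45

Write g(x) = ax² + bx + c; the 4 given values yield a linear system in the 3 coefficients.
Solving, g(x) = -2x² + 8x - 3.
Then g(7) = -45.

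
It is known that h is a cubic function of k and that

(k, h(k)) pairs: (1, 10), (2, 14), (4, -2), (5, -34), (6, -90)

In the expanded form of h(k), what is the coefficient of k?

2

Write h(k) = ak³ + bk² + ck + d; the 5 given values yield a linear system in the 4 coefficients.
Solving, h(k) = -k³ + 3k² + 2k + 6.
The coefficient of k is 2.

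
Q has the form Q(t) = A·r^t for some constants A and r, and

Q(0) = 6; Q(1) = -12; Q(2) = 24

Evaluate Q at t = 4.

Consecutive ratio: -12/6 = -2, and 24/(-12) = -2, so r = -2.
Then A·(-2)^0 = 6 gives A = 6, and Q(t) = 6·(-2)^t.
Q(4) = 6·(-2)^4 = 96.

96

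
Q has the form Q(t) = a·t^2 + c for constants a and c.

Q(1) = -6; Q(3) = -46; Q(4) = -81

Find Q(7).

From Q(1) = -6 and Q(3) = -46: 1a + c = -6 and 9a + c = -46.
Subtracting: 8a = -40, so a = -5; then c = -6 − (-5)·1 = -1.
So Q(t) = -5t² − 1, and Q(7) = -246.

-246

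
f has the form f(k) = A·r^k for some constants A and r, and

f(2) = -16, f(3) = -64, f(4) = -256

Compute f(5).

-1024

Consecutive ratio: -64/(-16) = 4, and -256/(-64) = 4, so r = 4.
Then A·4^2 = -16 gives A = -1, and f(k) = -1·4^k.
f(5) = -1·4^5 = -1024.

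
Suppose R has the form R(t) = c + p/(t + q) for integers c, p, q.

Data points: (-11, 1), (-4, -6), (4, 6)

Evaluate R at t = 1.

(R(t) − c)(t + q) = p for each data point; the three points give a linear system in c and q, then p follows.
Solving: c = 3, q = 2, p = 18, so R(t) = 3 + 18/(t + 2).
Then R(1) = 3 + 18/3 = 9.

9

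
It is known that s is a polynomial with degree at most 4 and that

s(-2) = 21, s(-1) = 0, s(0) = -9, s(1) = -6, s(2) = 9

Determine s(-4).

99

First differences: -21, -9, 3, 15. Second differences: 12, 12, 12.
Level-2 differences are constant, so s has degree 2.
Fitting a degree-2 polynomial gives s(k) = 6k² - 3k - 9.
Then s(-4) = 99.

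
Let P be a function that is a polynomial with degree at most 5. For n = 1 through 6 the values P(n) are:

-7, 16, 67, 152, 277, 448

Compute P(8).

Write P(n) = an^5 + bn^4 + cn³ + dn² + en + p; the 6 given values yield a linear system in the 6 coefficients.
Solving, the top 2 coefficients vanish, and P(n) = n³ + 8n² - 8n - 8.
Then P(8) = 952.

952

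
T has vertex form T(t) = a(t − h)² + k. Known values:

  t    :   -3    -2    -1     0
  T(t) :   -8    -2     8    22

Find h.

First differences 6, 10, 14; second difference 4 = 2a, so a = 2.
Expanding, the t-coefficient is −2ah = -4h; matching it to the data gives h = -4, and then k = -10.
So T(t) = 2(t + 4)² − 10.
Hence h = -4.

-4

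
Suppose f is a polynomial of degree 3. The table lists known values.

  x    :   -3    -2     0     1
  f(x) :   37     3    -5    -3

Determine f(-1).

Write f(x) = ax³ + bx² + cx + d; the 4 given values yield a linear system in the 4 coefficients.
Solving, f(x) = -2x³ + 4x - 5.
Then f(-1) = -7.

-7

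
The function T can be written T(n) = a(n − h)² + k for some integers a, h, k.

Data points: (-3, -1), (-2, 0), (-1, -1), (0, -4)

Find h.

-2

First differences 1, -1, -3; second difference -2 = 2a, so a = -1.
Expanding, the n-coefficient is −2ah = 2h; matching it to the data gives h = -2, and then k = 0.
So T(n) = -1(n + 2)² + 0.
Hence h = -2.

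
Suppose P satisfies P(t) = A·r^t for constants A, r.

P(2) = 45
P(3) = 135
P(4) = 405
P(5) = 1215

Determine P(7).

Consecutive ratio: 135/45 = 3, and 405/135 = 3, so r = 3.
Then A·3^2 = 45 gives A = 5, and P(t) = 5·3^t.
P(7) = 5·3^7 = 10935.

10935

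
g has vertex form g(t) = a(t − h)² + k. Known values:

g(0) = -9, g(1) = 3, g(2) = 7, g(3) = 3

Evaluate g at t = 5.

First differences 12, 4, -4; second difference -8 = 2a, so a = -4.
Expanding, the t-coefficient is −2ah = 8h; matching it to the data gives h = 2, and then k = 7.
So g(t) = -4(t − 2)² + 7.
g(5) = -4·3² + 7 = -29.

-29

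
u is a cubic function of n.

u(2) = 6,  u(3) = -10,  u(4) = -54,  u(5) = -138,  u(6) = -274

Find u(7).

First differences: -16, -44, -84, -136. Second differences: -28, -40, -52. Third differences: -12, -12.
Level-3 differences are constant, so u has degree 3.
Fitting a degree-3 polynomial gives u(n) = -2n³ + 4n² + 2n + 2.
Then u(7) = -474.

-474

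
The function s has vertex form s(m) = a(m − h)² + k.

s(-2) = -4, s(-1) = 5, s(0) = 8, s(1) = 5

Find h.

First differences 9, 3, -3; second difference -6 = 2a, so a = -3.
Expanding, the m-coefficient is −2ah = 6h; matching it to the data gives h = 0, and then k = 8.
So s(m) = -3(m + 0)² + 8.
Hence h = 0.

0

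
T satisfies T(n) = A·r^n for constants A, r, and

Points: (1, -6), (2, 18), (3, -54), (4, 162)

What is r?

Consecutive ratio: 18/(-6) = -3, and -54/18 = -3, so r = -3.
Then A·(-3)^1 = -6 gives A = 2, and T(n) = 2·(-3)^n.

-3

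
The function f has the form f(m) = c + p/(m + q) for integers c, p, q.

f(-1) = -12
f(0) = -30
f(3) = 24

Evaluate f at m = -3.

-3

(f(m) − c)(m + q) = p for each data point; the three points give a linear system in c and q, then p follows.
Solving: c = 6, q = -1, p = 36, so f(m) = 6 + 36/(m − 1).
Then f(-3) = 6 + 36/(-4) = -3.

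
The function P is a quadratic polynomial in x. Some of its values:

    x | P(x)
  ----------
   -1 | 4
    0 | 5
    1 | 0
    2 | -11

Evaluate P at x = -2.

-3

Write P(x) = ax² + bx + c; the 4 given values yield a linear system in the 3 coefficients.
Solving, P(x) = -3x² - 2x + 5.
Then P(-2) = -3.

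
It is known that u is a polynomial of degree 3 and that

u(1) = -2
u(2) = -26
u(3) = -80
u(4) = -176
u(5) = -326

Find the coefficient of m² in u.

-3

Write u(m) = am³ + bm² + cm + d; the 5 given values yield a linear system in the 4 coefficients.
Solving, u(m) = -2m³ - 3m² - m + 4.
The coefficient of m² is -3.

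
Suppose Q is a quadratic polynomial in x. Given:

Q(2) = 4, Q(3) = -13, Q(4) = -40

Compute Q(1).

11

Write Q(x) = ax² + bx + c; the 3 given values yield a linear system in the 3 coefficients.
Solving, Q(x) = -5x² + 8x + 8.
Then Q(1) = 11.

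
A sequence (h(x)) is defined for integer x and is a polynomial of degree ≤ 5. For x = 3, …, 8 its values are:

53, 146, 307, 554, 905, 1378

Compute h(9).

1991

Write h(x) = ax^5 + bx^4 + cx³ + dx² + ex + p; the 6 given values yield a linear system in the 6 coefficients.
Solving, the top 2 coefficients vanish, and h(x) = 3x³ - 2x² - 4x + 2.
Then h(9) = 1991.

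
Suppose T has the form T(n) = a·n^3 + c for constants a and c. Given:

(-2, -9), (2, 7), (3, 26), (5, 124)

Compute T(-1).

From T(-2) = -9 and T(2) = 7: -8a + c = -9 and 8a + c = 7.
Subtracting: 16a = 16, so a = 1; then c = -9 − 1·(-8) = -1.
So T(n) = 1n³ − 1, and T(-1) = -2.

-2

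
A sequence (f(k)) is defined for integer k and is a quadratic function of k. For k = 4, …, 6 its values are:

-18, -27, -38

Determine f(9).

-83

Write f(k) = ak² + bk + c; the 3 given values yield a linear system in the 3 coefficients.
Solving, f(k) = -k² - 2.
Then f(9) = -83.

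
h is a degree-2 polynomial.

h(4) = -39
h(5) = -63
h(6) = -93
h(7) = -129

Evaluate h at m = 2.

Write h(m) = am² + bm + c; the 4 given values yield a linear system in the 3 coefficients.
Solving, h(m) = -3m² + 3m - 3.
Then h(2) = -9.

-9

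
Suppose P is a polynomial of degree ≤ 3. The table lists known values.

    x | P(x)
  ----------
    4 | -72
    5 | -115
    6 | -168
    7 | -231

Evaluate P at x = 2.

-16

Write P(x) = ax³ + bx² + cx + d; the 4 given values yield a linear system in the 4 coefficients.
Solving, the leading coefficient vanishes, and P(x) = -5x² + 2x.
Then P(2) = -16.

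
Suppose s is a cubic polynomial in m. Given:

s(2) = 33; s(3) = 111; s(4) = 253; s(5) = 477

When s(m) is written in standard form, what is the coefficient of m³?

3

Write s(m) = am³ + bm² + cm + d; the 4 given values yield a linear system in the 4 coefficients.
Solving, s(m) = 3m³ + 5m² - 4m - 3.
The coefficient of m³ is 3.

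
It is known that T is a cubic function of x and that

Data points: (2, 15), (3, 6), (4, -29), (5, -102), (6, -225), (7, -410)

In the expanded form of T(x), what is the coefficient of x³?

Write T(x) = ax³ + bx² + cx + d; the 6 given values yield a linear system in the 4 coefficients.
Solving, T(x) = -2x³ + 5x² + 4x + 3.
The coefficient of x³ is -2.

-2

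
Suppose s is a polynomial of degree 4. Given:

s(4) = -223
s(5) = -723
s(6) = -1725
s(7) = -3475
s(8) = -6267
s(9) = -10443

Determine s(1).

First differences: -500, -1002, -1750, -2792, -4176. Second differences: -502, -748, -1042, -1384. Third differences: -246, -294, -342. Fourth differences: -48, -48.
Level-4 differences are constant, so s has degree 4.
Fitting a degree-4 polynomial gives s(n) = -2n^4 + 3n³ + 6n² + n - 3.
Then s(1) = 5.

5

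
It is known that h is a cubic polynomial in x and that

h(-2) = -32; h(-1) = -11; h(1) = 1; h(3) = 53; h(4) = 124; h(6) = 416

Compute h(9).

Write h(x) = ax³ + bx² + cx + d; the 6 given values yield a linear system in the 4 coefficients.
Solving, h(x) = 2x³ - x² + 4x - 4.
Then h(9) = 1409.

1409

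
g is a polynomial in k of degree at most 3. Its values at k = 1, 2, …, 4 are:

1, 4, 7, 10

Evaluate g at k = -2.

-8

First differences: 3, 3, 3.
Level-1 differences are constant, so g has degree 1.
Fitting a degree-1 polynomial gives g(k) = 3k - 2.
Then g(-2) = -8.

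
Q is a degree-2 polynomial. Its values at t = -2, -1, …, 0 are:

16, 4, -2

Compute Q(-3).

34

Write Q(t) = at² + bt + c; the 3 given values yield a linear system in the 3 coefficients.
Solving, Q(t) = 3t² - 3t - 2.
Then Q(-3) = 34.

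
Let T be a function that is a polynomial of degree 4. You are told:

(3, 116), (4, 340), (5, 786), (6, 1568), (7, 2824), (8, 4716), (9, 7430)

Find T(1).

First differences: 224, 446, 782, 1256, 1892, 2714. Second differences: 222, 336, 474, 636, 822. Third differences: 114, 138, 162, 186. Fourth differences: 24, 24, 24.
Level-4 differences are constant, so T has degree 4.
Fitting a degree-4 polynomial gives T(k) = k^4 + k³ + 2k² - 2k - 4.
Then T(1) = -2.

-2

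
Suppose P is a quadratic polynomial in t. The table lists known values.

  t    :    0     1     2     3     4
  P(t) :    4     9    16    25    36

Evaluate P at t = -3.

Write P(t) = at² + bt + c; the 5 given values yield a linear system in the 3 coefficients.
Solving, P(t) = t² + 4t + 4.
Then P(-3) = 1.

1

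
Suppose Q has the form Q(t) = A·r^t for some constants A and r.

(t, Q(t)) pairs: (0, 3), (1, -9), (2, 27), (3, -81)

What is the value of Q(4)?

Consecutive ratio: -9/3 = -3, and 27/(-9) = -3, so r = -3.
Then A·(-3)^0 = 3 gives A = 3, and Q(t) = 3·(-3)^t.
Q(4) = 3·(-3)^4 = 243.

243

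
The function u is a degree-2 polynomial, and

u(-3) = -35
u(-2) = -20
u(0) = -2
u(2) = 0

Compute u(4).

Write u(n) = an² + bn + c; the 4 given values yield a linear system in the 3 coefficients.
Solving, u(n) = -2n² + 5n - 2.
Then u(4) = -14.

-14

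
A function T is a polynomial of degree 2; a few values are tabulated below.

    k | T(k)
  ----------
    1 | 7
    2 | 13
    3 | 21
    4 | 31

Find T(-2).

1

Write T(k) = ak² + bk + c; the 4 given values yield a linear system in the 3 coefficients.
Solving, T(k) = k² + 3k + 3.
Then T(-2) = 1.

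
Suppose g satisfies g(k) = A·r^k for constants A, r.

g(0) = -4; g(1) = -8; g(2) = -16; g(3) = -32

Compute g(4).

Consecutive ratio: -8/(-4) = 2, and -16/(-8) = 2, so r = 2.
Then A·2^0 = -4 gives A = -4, and g(k) = -4·2^k.
g(4) = -4·2^4 = -64.

-64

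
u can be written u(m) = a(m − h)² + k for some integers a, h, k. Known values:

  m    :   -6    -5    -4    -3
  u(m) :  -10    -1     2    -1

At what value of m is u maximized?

First differences 9, 3, -3; second difference -6 = 2a, so a = -3.
Expanding, the m-coefficient is −2ah = 6h; matching it to the data gives h = -4, and then k = 2.
So u(m) = -3(m + 4)² + 2.
Hence h = -4.

-4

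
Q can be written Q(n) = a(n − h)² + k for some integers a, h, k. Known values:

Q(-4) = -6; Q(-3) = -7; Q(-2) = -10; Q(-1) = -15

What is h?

First differences -1, -3, -5; second difference -2 = 2a, so a = -1.
Expanding, the n-coefficient is −2ah = 2h; matching it to the data gives h = -4, and then k = -6.
So Q(n) = -1(n + 4)² − 6.
Hence h = -4.

-4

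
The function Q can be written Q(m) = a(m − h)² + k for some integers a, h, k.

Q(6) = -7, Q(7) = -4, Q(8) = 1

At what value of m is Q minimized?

5

First differences 3, 5; second difference 2 = 2a, so a = 1.
Expanding, the m-coefficient is −2ah = -2h; matching it to the data gives h = 5, and then k = -8.
So Q(m) = 1(m − 5)² − 8.
Hence h = 5.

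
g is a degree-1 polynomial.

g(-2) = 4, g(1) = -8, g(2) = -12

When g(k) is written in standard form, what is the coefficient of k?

Write g(k) = ak + b; the 3 given values yield a linear system in the 2 coefficients.
Solving, g(k) = -4k - 4.
The coefficient of k is -4.

-4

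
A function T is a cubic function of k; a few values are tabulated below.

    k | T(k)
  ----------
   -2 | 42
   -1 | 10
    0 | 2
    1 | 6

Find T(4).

Write T(k) = ak³ + bk² + ck + d; the 4 given values yield a linear system in the 4 coefficients.
Solving, T(k) = -2k³ + 6k² + 2.
Then T(4) = -30.

-30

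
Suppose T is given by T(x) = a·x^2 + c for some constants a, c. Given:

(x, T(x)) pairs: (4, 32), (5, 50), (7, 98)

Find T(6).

From T(4) = 32 and T(5) = 50: 16a + c = 32 and 25a + c = 50.
Subtracting: 9a = 18, so a = 2; then c = 32 − 2·16 = 0.
So T(x) = 2x² + 0, and T(6) = 72.

72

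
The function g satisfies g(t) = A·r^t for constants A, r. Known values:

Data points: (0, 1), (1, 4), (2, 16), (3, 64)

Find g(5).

1024

Consecutive ratio: 4/1 = 4, and 16/4 = 4, so r = 4.
Then A·4^0 = 1 gives A = 1, and g(t) = 1·4^t.
g(5) = 1·4^5 = 1024.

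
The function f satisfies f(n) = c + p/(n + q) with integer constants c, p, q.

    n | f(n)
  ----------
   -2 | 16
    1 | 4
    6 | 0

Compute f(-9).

-12

(f(n) − c)(n + q) = p for each data point; the three points give a linear system in c and q, then p follows.
Solving: c = -4, q = 4, p = 40, so f(n) = -4 + 40/(n + 4).
Then f(-9) = -4 + 40/(-5) = -12.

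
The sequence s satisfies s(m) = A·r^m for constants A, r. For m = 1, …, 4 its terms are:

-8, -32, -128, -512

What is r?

Consecutive ratio: -32/(-8) = 4, and -128/(-32) = 4, so r = 4.
Then A·4^1 = -8 gives A = -2, and s(m) = -2·4^m.

4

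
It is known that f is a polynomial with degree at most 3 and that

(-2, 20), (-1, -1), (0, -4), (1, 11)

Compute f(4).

Write f(x) = ax³ + bx² + cx + d; the 4 given values yield a linear system in the 4 coefficients.
Solving, the leading coefficient vanishes, and f(x) = 9x² + 6x - 4.
Then f(4) = 164.

164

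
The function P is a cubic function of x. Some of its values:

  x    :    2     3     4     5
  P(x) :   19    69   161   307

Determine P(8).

Write P(x) = ax³ + bx² + cx + d; the 4 given values yield a linear system in the 4 coefficients.
Solving, P(x) = 2x³ + 3x² - 3x - 3.
Then P(8) = 1189.

1189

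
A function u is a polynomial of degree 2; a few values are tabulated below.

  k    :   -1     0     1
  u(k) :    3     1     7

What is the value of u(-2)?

Write u(k) = ak² + bk + c; the 3 given values yield a linear system in the 3 coefficients.
Solving, u(k) = 4k² + 2k + 1.
Then u(-2) = 13.

13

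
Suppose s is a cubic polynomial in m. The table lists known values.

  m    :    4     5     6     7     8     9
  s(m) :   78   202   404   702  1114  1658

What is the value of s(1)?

Write s(m) = am³ + bm² + cm + d; the 6 given values yield a linear system in the 4 coefficients.
Solving, s(m) = 3m³ - 6m² - 5m + 2.
Then s(1) = -6.

-6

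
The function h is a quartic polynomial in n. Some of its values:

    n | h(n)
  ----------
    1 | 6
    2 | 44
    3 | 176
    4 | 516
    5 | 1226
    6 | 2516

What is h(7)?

4644

First differences: 38, 132, 340, 710, 1290. Second differences: 94, 208, 370, 580. Third differences: 114, 162, 210. Fourth differences: 48, 48.
Level-4 differences are constant, so h has degree 4.
Extending the table by one column gives the next first difference 2128, so h(7) = 2516 + 2128 = 4644.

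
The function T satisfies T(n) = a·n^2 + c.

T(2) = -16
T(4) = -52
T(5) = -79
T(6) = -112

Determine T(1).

-7

From T(2) = -16 and T(4) = -52: 4a + c = -16 and 16a + c = -52.
Subtracting: 12a = -36, so a = -3; then c = -16 − (-3)·4 = -4.
So T(n) = -3n² − 4, and T(1) = -7.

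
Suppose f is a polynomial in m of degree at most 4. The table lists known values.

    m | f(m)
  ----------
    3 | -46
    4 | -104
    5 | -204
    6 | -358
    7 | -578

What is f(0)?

First differences: -58, -100, -154, -220. Second differences: -42, -54, -66. Third differences: -12, -12.
Level-3 differences are constant, so f has degree 3.
Fitting a degree-3 polynomial gives f(m) = -2m³ + 3m² - 5m - 4.
Then f(0) = -4.

-4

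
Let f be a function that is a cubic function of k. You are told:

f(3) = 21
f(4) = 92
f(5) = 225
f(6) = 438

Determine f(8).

Write f(k) = ak³ + bk² + ck + d; the 4 given values yield a linear system in the 4 coefficients.
Solving, f(k) = 3k³ - 5k² - 5k.
Then f(8) = 1176.

1176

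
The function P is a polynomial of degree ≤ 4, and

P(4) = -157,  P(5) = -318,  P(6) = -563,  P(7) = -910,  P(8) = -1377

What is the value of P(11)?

-3678

Write P(k) = ak^4 + bk³ + ck² + dk + e; the 5 given values yield a linear system in the 5 coefficients.
Solving, the leading coefficient vanishes, and P(k) = -3k³ + 3k² - 5k + 7.
Then P(11) = -3678.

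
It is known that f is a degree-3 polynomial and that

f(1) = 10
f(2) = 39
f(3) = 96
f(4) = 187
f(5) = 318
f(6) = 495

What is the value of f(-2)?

First differences: 29, 57, 91, 131, 177. Second differences: 28, 34, 40, 46. Third differences: 6, 6, 6.
Level-3 differences are constant, so f has degree 3.
Fitting a degree-3 polynomial gives f(x) = x³ + 8x² - 2x + 3.
Then f(-2) = 31.

31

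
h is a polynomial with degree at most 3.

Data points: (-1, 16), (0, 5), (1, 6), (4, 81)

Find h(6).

191

Write h(x) = ax³ + bx² + cx + d; the 4 given values yield a linear system in the 4 coefficients.
Solving, the leading coefficient vanishes, and h(x) = 6x² - 5x + 5.
Then h(6) = 191.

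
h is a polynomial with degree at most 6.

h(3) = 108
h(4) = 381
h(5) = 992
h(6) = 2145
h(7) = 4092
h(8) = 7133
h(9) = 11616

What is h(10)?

First differences: 273, 611, 1153, 1947, 3041, 4483. Second differences: 338, 542, 794, 1094, 1442. Third differences: 204, 252, 300, 348. Fourth differences: 48, 48, 48.
Level-4 differences are constant, so h has degree 4.
Fitting a degree-4 polynomial gives h(n) = 2n^4 - 2n³ - n² + 4n - 3.
Then h(10) = 17937.

17937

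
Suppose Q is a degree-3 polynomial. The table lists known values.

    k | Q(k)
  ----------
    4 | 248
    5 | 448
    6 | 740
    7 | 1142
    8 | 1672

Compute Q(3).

First differences: 200, 292, 402, 530. Second differences: 92, 110, 128. Third differences: 18, 18.
Level-3 differences are constant, so Q has degree 3.
Fitting a degree-3 polynomial gives Q(k) = 3k³ + k² + 8k + 8.
Then Q(3) = 122.

122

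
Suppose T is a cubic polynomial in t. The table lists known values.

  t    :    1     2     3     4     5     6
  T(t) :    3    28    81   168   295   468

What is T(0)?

First differences: 25, 53, 87, 127, 173. Second differences: 28, 34, 40, 46. Third differences: 6, 6, 6.
Level-3 differences are constant, so T has degree 3.
Fitting a degree-3 polynomial gives T(t) = t³ + 8t² - 6t.
Then T(0) = 0.

0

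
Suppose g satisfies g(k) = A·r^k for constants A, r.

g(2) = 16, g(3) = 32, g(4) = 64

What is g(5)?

Consecutive ratio: 32/16 = 2, and 64/32 = 2, so r = 2.
Then A·2^2 = 16 gives A = 4, and g(k) = 4·2^k.
g(5) = 4·2^5 = 128.

128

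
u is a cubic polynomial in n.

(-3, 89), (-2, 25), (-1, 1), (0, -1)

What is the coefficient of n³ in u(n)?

-3

Write u(n) = an³ + bn² + cn + d; the 4 given values yield a linear system in the 4 coefficients.
Solving, u(n) = -3n³ + 2n² + 3n - 1.
The coefficient of n³ is -3.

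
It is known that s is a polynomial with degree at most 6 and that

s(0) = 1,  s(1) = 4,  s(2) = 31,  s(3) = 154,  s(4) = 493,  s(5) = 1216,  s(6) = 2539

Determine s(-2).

First differences: 3, 27, 123, 339, 723, 1323. Second differences: 24, 96, 216, 384, 600. Third differences: 72, 120, 168, 216. Fourth differences: 48, 48, 48.
Level-4 differences are constant, so s has degree 4.
Fitting a degree-4 polynomial gives s(n) = 2n^4 - 2n² + 3n + 1.
Then s(-2) = 19.

19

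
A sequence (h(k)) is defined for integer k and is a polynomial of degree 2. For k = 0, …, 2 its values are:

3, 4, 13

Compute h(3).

30

Write h(k) = ak² + bk + c; the 3 given values yield a linear system in the 3 coefficients.
Solving, h(k) = 4k² - 3k + 3.
Then h(3) = 30.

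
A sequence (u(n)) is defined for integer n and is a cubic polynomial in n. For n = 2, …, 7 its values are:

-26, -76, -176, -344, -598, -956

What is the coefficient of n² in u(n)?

First differences: -50, -100, -168, -254, -358. Second differences: -50, -68, -86, -104. Third differences: -18, -18, -18.
Level-3 differences are constant, so u has degree 3.
Fitting a degree-3 polynomial gives u(n) = -3n³ + 2n² - 3n - 4.
The coefficient of n² is 2.

2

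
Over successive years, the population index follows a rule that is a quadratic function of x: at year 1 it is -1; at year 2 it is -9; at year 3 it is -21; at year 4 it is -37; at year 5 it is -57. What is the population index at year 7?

Write the value at x as Q(x).
Write Q(x) = ax² + bx + c; the 5 given values yield a linear system in the 3 coefficients.
Solving, Q(x) = -2x² - 2x + 3.
Then Q(7) = -109.

-109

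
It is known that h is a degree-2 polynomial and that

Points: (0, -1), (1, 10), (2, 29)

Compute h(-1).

-4

Write h(n) = an² + bn + c; the 3 given values yield a linear system in the 3 coefficients.
Solving, h(n) = 4n² + 7n - 1.
Then h(-1) = -4.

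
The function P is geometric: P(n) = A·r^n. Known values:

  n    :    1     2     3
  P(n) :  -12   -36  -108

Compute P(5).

Consecutive ratio: -36/(-12) = 3, and -108/(-36) = 3, so r = 3.
Then A·3^1 = -12 gives A = -4, and P(n) = -4·3^n.
P(5) = -4·3^5 = -972.

-972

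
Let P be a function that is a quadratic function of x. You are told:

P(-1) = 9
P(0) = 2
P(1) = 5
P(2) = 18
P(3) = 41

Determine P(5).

117

First differences: -7, 3, 13, 23. Second differences: 10, 10, 10.
Level-2 differences are constant, so P has degree 2.
Fitting a degree-2 polynomial gives P(x) = 5x² - 2x + 2.
Then P(5) = 117.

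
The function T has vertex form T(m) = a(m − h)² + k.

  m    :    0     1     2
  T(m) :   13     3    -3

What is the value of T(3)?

-5

First differences -10, -6; second difference 4 = 2a, so a = 2.
Expanding, the m-coefficient is −2ah = -4h; matching it to the data gives h = 3, and then k = -5.
So T(m) = 2(m − 3)² − 5.
T(3) = 2·0² − 5 = -5.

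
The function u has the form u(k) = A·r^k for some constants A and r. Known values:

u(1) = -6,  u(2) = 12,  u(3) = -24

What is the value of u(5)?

-96

Consecutive ratio: 12/(-6) = -2, and -24/12 = -2, so r = -2.
Then A·(-2)^1 = -6 gives A = 3, and u(k) = 3·(-2)^k.
u(5) = 3·(-2)^5 = -96.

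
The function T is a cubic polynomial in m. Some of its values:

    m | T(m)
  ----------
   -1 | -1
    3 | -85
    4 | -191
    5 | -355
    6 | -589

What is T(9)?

-1831

Write T(m) = am³ + bm² + cm + d; the 5 given values yield a linear system in the 4 coefficients.
Solving, T(m) = -2m³ - 5m² + 3m + 5.
Then T(9) = -1831.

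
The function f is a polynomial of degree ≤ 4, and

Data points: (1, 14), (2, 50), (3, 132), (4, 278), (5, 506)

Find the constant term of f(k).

6

First differences: 36, 82, 146, 228. Second differences: 46, 64, 82. Third differences: 18, 18.
Level-3 differences are constant, so f has degree 3.
Fitting a degree-3 polynomial gives f(k) = 3k³ + 5k² + 6.
The constant term is f(0) = 6.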